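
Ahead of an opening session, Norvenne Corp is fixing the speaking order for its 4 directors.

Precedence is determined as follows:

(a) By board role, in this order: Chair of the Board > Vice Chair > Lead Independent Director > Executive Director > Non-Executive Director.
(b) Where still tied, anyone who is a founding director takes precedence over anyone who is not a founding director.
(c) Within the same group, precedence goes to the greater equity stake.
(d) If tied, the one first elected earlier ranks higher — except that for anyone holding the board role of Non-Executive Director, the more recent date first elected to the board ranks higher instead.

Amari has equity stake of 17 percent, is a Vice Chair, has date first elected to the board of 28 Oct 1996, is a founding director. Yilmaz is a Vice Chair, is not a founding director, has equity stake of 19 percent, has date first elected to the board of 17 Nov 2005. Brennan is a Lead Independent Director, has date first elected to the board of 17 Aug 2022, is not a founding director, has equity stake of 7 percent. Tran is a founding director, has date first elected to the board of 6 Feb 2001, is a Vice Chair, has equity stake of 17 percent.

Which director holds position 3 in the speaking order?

Yilmaz

By board role: Amari, Tran and Yilmaz (Vice Chair); then Brennan (Lead Independent Director).
Among Amari, Tran and Yilmaz, a founding director before not a founding director: Amari and Tran (a founding director) before Yilmaz (not a founding director).
Amari and Tran both have equity stake 17 percent, so the next rule applies.
Among Amari and Tran, by date first elected to the board (earlier first): Amari (28 Oct 1996) before Tran (6 Feb 2001).
Order: Amari, Tran, Yilmaz, Brennan.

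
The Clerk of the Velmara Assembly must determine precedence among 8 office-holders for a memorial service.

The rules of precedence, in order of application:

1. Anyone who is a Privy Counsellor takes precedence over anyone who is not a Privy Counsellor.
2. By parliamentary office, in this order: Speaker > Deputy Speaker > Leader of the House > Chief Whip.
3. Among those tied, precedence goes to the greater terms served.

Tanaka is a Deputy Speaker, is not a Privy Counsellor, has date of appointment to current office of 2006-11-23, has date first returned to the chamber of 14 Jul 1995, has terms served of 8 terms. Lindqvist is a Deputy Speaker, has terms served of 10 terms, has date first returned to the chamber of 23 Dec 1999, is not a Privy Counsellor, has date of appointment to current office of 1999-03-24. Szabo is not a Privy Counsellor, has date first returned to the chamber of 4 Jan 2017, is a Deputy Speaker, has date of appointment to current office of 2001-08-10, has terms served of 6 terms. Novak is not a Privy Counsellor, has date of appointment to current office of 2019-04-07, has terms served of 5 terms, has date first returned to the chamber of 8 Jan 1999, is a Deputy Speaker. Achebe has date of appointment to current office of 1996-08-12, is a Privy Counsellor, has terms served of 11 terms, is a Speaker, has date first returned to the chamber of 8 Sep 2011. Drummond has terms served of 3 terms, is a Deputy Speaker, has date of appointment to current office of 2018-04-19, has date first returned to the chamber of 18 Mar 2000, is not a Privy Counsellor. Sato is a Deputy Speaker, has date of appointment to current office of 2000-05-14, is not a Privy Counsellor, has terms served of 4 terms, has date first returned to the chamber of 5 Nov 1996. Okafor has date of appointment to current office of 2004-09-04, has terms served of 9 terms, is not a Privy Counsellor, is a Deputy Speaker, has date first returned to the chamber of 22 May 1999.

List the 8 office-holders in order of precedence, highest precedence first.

Achebe, Lindqvist, Okafor, Tanaka, Szabo, Novak, Sato, Drummond

By the first rule: Achebe (a Privy Counsellor); then Lindqvist, Okafor, Tanaka, Szabo, Novak, Sato and Drummond (each not a Privy Counsellor).
Lindqvist, Okafor, Tanaka, Szabo, Novak, Sato and Drummond are each Deputy Speaker, so the next rule applies.
Among Lindqvist, Okafor, Tanaka, Szabo, Novak, Sato and Drummond, by terms served (higher first): Lindqvist (10 terms) before Okafor (9 terms) before Tanaka (8 terms) before Szabo (6 terms) before Novak (5 terms) before Sato (4 terms) before Drummond (3 terms).
Full order: Achebe, Lindqvist, Okafor, Tanaka, Szabo, Novak, Sato, Drummond.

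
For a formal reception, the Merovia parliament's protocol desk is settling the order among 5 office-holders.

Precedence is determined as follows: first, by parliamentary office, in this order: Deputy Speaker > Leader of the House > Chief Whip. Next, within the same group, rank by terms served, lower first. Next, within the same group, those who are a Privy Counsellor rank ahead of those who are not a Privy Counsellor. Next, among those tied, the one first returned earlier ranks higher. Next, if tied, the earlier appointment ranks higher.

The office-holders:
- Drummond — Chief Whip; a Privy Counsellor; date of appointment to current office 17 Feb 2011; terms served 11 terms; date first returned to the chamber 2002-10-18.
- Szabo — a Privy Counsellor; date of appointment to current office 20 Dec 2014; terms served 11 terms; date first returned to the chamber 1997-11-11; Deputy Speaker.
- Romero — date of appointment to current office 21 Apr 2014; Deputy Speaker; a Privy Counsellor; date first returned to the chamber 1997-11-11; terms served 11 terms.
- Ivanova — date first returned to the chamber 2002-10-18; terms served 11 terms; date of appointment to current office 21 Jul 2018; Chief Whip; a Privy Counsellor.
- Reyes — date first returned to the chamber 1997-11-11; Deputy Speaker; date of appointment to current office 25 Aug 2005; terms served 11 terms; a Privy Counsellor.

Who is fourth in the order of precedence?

By parliamentary office: Reyes, Romero and Szabo (Deputy Speaker); then Drummond and Ivanova (Chief Whip).
Reyes, Romero and Szabo all have terms served 11 terms, so the next rule applies.
Reyes, Romero and Szabo are each a Privy Counsellor, so the next rule applies.
Reyes, Romero and Szabo all have date first returned to the chamber 1997-11-11, so the next rule applies.
Among Reyes, Romero and Szabo, by date of appointment to current office (earlier first): Reyes (25 Aug 2005) before Romero (21 Apr 2014) before Szabo (20 Dec 2014).
Drummond and Ivanova both have terms served 11 terms, so the next rule applies.
Drummond and Ivanova are each a Privy Counsellor, so the next rule applies.
Drummond and Ivanova both have date first returned to the chamber 2002-10-18, so the next rule applies.
Among Drummond and Ivanova, by date of appointment to current office (earlier first): Drummond (17 Feb 2011) before Ivanova (21 Jul 2018).
Order: Reyes, Romero, Szabo, Drummond, Ivanova.

Drummond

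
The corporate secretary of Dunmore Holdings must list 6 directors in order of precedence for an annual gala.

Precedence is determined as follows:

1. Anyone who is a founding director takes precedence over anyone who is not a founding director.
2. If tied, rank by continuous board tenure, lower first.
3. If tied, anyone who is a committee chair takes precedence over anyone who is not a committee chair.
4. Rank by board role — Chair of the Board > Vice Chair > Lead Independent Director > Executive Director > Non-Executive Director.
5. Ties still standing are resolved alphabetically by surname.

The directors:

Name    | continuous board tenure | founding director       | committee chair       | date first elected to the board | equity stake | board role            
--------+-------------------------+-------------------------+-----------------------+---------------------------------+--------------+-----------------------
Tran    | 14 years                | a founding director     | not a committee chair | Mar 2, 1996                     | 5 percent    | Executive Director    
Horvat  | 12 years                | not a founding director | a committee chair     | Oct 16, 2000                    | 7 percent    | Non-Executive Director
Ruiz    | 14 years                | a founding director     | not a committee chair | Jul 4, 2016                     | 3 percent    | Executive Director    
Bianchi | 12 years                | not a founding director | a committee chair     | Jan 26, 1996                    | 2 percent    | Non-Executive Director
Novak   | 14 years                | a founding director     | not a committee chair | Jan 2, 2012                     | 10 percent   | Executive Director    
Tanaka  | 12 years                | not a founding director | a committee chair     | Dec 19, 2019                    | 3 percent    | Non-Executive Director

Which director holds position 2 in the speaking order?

Ruiz

By the first rule: Novak, Ruiz and Tran (each a founding director); then Bianchi, Horvat and Tanaka (each not a founding director).
Novak, Ruiz and Tran all have continuous board tenure 14 years, so the next rule applies.
Novak, Ruiz and Tran are each not a committee chair, so the next rule applies.
Novak, Ruiz and Tran are each Executive Director, so the next rule applies.
Among Novak, Ruiz and Tran, alphabetically by surname: Novak before Ruiz before Tran.
Bianchi, Horvat and Tanaka all have continuous board tenure 12 years, so the next rule applies.
Bianchi, Horvat and Tanaka are each a committee chair, so the next rule applies.
Bianchi, Horvat and Tanaka are each Non-Executive Director, so the next rule applies.
Among Bianchi, Horvat and Tanaka, alphabetically by surname: Bianchi before Horvat before Tanaka.
Order: Novak, Ruiz, Tran, Bianchi, Horvat, Tanaka.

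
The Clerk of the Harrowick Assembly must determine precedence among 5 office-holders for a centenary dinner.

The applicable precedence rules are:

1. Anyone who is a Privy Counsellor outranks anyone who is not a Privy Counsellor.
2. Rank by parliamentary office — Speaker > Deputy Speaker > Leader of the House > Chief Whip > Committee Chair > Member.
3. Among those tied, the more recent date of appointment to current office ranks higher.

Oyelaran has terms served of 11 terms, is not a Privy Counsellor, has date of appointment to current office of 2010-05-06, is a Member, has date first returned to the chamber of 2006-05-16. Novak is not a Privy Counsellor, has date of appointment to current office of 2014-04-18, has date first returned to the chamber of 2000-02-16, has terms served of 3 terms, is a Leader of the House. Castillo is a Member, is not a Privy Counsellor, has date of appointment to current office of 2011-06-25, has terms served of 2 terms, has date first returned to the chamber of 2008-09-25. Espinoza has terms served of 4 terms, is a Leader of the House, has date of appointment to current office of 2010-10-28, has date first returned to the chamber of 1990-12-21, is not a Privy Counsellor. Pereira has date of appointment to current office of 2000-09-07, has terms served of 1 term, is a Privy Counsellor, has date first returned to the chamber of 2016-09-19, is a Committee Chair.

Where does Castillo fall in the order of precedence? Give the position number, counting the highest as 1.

By the first rule: Pereira (a Privy Counsellor); then Novak, Espinoza, Castillo and Oyelaran (each not a Privy Counsellor).
Among Novak, Espinoza, Castillo and Oyelaran, by parliamentary office: Novak and Espinoza (Leader of the House) before Castillo and Oyelaran (Member).
Among Novak and Espinoza, by date of appointment to current office (later first): Novak (2014-04-18) before Espinoza (2010-10-28).
Among Castillo and Oyelaran, by date of appointment to current office (later first): Castillo (2011-06-25) before Oyelaran (2010-05-06).
Order: Pereira, Novak, Espinoza, Castillo, Oyelaran. So position 4.

4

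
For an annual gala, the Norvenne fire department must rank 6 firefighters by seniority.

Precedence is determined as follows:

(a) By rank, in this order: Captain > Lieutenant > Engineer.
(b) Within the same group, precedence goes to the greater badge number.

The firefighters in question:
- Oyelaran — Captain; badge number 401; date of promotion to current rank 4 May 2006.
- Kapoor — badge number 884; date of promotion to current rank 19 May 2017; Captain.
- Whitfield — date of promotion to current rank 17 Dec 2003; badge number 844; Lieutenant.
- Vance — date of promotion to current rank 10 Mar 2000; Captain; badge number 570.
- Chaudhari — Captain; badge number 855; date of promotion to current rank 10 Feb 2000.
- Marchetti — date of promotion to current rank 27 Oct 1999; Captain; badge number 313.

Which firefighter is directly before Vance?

Chaudhari

By rank: Kapoor, Chaudhari, Vance, Oyelaran and Marchetti (Captain); then Whitfield (Lieutenant).
Among Kapoor, Chaudhari, Vance, Oyelaran and Marchetti, by badge number (higher first): Kapoor (884) before Chaudhari (855) before Vance (570) before Oyelaran (401) before Marchetti (313).
Order: Kapoor, Chaudhari, Vance, Oyelaran, Marchetti, Whitfield.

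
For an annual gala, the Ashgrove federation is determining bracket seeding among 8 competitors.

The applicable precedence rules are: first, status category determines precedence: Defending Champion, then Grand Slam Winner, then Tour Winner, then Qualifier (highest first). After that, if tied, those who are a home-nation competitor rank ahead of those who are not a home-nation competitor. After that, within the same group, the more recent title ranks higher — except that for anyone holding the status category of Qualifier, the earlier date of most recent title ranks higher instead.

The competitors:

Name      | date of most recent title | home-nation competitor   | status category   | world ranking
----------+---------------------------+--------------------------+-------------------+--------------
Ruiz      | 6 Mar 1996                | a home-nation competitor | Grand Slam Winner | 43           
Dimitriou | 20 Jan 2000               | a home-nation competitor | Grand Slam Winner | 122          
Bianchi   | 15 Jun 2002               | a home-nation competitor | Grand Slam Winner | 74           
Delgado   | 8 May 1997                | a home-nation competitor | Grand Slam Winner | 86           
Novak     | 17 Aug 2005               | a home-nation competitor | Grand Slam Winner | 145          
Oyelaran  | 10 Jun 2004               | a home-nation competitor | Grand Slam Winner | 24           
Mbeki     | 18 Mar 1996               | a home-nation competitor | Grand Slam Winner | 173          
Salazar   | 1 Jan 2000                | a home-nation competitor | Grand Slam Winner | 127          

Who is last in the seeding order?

Ruiz

By status category: Novak, Oyelaran, Bianchi, Dimitriou, Salazar, Delgado, Mbeki and Ruiz (Grand Slam Winner).
Novak, Oyelaran, Bianchi, Dimitriou, Salazar, Delgado, Mbeki and Ruiz are each a home-nation competitor, so the next rule applies.
Among Novak, Oyelaran, Bianchi, Dimitriou, Salazar, Delgado, Mbeki and Ruiz, by date of most recent title (later first): Novak (17 Aug 2005) before Oyelaran (10 Jun 2004) before Bianchi (15 Jun 2002) before Dimitriou (20 Jan 2000) before Salazar (1 Jan 2000) before Delgado (8 May 1997) before Mbeki (18 Mar 1996) before Ruiz (6 Mar 1996).
Order: Novak, Oyelaran, Bianchi, Dimitriou, Salazar, Delgado, Mbeki, Ruiz.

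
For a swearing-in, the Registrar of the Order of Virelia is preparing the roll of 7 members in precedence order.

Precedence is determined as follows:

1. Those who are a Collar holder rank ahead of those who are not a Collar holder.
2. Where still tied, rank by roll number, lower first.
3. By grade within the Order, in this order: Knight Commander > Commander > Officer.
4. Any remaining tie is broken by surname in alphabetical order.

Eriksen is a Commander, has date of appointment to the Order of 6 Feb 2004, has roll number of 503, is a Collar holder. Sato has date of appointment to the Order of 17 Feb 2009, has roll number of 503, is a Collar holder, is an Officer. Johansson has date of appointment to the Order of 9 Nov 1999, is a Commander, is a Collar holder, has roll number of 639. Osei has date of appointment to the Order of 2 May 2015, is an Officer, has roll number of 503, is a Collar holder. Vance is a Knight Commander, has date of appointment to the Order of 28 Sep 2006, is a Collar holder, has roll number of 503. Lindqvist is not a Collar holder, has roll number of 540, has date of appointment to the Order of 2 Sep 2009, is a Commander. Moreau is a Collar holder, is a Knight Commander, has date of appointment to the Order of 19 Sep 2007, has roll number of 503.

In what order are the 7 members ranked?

By the first rule: Moreau, Vance, Eriksen, Osei, Sato and Johansson (each a Collar holder); then Lindqvist (not a Collar holder).
Among Moreau, Vance, Eriksen, Osei, Sato and Johansson, by roll number (lower first): Moreau, Vance, Eriksen, Osei and Sato (503) before Johansson (639).
Among Moreau, Vance, Eriksen, Osei and Sato, by grade within the Order: Moreau and Vance (Knight Commander) before Eriksen (Commander) before Osei and Sato (Officer).
Among Moreau and Vance, alphabetically by surname: Moreau before Vance.
Among Osei and Sato, alphabetically by surname: Osei before Sato.
Full order: Moreau, Vance, Eriksen, Osei, Sato, Johansson, Lindqvist.

Moreau, Vance, Eriksen, Osei, Sato, Johansson, Lindqvist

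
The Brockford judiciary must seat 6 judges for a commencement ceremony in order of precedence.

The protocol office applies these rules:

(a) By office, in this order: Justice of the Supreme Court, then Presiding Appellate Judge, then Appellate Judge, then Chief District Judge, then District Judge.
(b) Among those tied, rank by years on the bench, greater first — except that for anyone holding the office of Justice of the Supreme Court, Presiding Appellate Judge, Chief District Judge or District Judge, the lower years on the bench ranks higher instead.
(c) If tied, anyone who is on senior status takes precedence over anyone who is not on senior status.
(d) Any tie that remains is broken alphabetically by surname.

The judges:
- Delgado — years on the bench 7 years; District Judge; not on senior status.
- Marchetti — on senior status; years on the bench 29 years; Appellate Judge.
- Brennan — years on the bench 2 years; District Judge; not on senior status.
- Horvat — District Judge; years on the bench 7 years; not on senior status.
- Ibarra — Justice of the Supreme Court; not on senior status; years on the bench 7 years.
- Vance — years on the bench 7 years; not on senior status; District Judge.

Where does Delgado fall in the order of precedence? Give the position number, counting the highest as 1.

By office: Ibarra (Justice of the Supreme Court); then Marchetti (Appellate Judge); then Brennan, Delgado, Horvat and Vance (District Judge).
Among Brennan, Delgado, Horvat and Vance, by years on the bench (lower first) (reversed rule for this group): Brennan (2 years) before Delgado, Horvat and Vance (7 years).
Delgado, Horvat and Vance are each not on senior status, so the next rule applies.
Among Delgado, Horvat and Vance, alphabetically by surname: Delgado before Horvat before Vance.
Order: Ibarra, Marchetti, Brennan, Delgado, Horvat, Vance. So position 4.

4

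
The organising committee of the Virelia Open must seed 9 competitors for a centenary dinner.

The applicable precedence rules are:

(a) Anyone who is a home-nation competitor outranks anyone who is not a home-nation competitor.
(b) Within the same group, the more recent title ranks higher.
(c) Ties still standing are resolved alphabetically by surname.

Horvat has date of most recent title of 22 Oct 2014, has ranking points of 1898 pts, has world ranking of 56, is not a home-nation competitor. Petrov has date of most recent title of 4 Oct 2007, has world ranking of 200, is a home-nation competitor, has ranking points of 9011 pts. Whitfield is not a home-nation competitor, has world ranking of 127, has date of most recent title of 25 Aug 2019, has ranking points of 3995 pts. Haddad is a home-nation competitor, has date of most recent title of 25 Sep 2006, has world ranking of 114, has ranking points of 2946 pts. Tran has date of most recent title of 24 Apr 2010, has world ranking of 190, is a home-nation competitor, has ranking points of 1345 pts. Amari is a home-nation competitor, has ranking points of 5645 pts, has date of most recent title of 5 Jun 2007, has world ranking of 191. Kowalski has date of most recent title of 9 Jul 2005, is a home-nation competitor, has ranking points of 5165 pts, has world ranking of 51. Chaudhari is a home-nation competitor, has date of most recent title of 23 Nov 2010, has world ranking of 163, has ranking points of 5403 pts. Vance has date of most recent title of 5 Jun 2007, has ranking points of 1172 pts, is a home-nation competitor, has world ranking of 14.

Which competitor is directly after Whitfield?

Horvat

By the first rule: Chaudhari, Tran, Petrov, Amari, Vance, Haddad and Kowalski (each a home-nation competitor); then Whitfield and Horvat (both not a home-nation competitor).
Among Chaudhari, Tran, Petrov, Amari, Vance, Haddad and Kowalski, by date of most recent title (later first): Chaudhari (23 Nov 2010) before Tran (24 Apr 2010) before Petrov (4 Oct 2007) before Amari and Vance (5 Jun 2007) before Haddad (25 Sep 2006) before Kowalski (9 Jul 2005).
Among Amari and Vance, alphabetically by surname: Amari before Vance.
Among Whitfield and Horvat, by date of most recent title (later first): Whitfield (25 Aug 2019) before Horvat (22 Oct 2014).
Order: Chaudhari, Tran, Petrov, Amari, Vance, Haddad, Kowalski, Whitfield, Horvat.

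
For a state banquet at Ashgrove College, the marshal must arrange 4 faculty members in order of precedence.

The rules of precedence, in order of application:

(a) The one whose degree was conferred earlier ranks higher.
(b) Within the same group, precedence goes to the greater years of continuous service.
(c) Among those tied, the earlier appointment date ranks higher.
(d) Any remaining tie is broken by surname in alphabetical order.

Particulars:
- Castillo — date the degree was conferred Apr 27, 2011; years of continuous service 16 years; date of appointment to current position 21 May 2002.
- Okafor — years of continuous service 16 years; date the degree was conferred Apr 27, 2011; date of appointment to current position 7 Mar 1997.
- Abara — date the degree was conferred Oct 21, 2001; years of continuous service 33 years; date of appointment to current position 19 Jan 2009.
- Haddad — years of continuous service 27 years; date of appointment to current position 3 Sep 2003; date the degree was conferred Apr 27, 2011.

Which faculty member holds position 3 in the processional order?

Okafor

By date the degree was conferred (earlier first): Abara (Oct 21, 2001); then Haddad, Okafor and Castillo (each Apr 27, 2011).
Among Haddad, Okafor and Castillo, by years of continuous service (higher first): Haddad (27 years) before Okafor and Castillo (16 years).
Among Okafor and Castillo, by date of appointment to current position (earlier first): Okafor (7 Mar 1997) before Castillo (21 May 2002).
Order: Abara, Haddad, Okafor, Castillo.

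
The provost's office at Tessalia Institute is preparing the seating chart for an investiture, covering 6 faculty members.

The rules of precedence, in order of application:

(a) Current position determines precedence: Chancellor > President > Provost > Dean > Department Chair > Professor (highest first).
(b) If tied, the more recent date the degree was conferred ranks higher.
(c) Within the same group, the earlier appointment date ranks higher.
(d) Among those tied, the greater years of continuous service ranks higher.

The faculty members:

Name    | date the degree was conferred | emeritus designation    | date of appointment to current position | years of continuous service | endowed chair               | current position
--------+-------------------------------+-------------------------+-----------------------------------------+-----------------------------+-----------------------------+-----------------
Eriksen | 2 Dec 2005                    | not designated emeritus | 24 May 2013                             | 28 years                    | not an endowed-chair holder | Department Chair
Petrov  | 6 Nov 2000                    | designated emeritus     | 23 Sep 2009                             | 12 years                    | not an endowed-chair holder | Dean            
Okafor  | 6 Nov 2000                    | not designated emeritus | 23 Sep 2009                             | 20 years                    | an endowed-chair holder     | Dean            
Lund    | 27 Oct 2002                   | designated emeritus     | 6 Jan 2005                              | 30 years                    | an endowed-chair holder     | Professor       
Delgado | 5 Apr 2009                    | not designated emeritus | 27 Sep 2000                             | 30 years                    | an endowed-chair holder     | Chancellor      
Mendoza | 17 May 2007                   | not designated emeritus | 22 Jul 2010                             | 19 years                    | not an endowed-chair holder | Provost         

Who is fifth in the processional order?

By current position: Delgado (Chancellor); then Mendoza (Provost); then Okafor and Petrov (Dean); then Eriksen (Department Chair); then Lund (Professor).
Okafor and Petrov both have date the degree was conferred 6 Nov 2000, so the next rule applies.
Okafor and Petrov both have date of appointment to current position 23 Sep 2009, so the next rule applies.
Among Okafor and Petrov, by years of continuous service (higher first): Okafor (20 years) before Petrov (12 years).
Order: Delgado, Mendoza, Okafor, Petrov, Eriksen, Lund.

Eriksen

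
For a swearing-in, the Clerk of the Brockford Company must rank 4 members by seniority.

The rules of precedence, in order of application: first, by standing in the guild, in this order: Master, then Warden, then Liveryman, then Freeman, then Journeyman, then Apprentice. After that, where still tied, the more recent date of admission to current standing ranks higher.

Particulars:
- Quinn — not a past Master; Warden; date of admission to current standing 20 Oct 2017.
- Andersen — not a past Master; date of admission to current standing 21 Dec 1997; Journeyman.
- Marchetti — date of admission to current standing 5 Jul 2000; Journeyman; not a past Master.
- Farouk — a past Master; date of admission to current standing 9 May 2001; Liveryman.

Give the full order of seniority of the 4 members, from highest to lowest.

Quinn, Farouk, Marchetti, Andersen

By standing in the guild: Quinn (Warden); then Farouk (Liveryman); then Marchetti and Andersen (Journeyman).
Among Marchetti and Andersen, by date of admission to current standing (later first): Marchetti (5 Jul 2000) before Andersen (21 Dec 1997).
Full order: Quinn, Farouk, Marchetti, Andersen.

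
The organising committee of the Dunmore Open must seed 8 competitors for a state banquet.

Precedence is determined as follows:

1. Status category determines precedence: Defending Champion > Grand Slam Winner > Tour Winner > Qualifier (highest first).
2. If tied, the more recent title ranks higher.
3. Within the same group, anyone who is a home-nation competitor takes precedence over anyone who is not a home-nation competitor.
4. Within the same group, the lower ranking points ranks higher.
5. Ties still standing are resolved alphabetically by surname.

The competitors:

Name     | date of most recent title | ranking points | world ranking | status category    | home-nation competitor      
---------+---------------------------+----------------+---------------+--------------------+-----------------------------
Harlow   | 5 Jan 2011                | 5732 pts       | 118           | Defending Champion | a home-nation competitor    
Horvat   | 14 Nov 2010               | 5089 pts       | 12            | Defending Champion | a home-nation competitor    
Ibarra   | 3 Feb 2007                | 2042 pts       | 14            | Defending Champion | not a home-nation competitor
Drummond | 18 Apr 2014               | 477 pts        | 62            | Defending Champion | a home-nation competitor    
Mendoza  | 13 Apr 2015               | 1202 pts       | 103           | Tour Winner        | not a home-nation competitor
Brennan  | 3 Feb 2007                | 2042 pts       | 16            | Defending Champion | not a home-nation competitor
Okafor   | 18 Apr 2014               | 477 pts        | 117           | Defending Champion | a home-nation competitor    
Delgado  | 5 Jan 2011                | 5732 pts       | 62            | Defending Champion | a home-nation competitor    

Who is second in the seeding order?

By status category: Drummond, Okafor, Delgado, Harlow, Horvat, Brennan and Ibarra (Defending Champion); then Mendoza (Tour Winner).
Among Drummond, Okafor, Delgado, Harlow, Horvat, Brennan and Ibarra, by date of most recent title (later first): Drummond and Okafor (18 Apr 2014) before Delgado and Harlow (5 Jan 2011) before Horvat (14 Nov 2010) before Brennan and Ibarra (3 Feb 2007).
Drummond and Okafor are each a home-nation competitor, so the next rule applies.
Drummond and Okafor both have ranking points 477 pts, so the next rule applies.
Among Drummond and Okafor, alphabetically by surname: Drummond before Okafor.
Delgado and Harlow are each a home-nation competitor, so the next rule applies.
Delgado and Harlow both have ranking points 5732 pts, so the next rule applies.
Among Delgado and Harlow, alphabetically by surname: Delgado before Harlow.
Brennan and Ibarra are each not a home-nation competitor, so the next rule applies.
Brennan and Ibarra both have ranking points 2042 pts, so the next rule applies.
Among Brennan and Ibarra, alphabetically by surname: Brennan before Ibarra.
Order: Drummond, Okafor, Delgado, Harlow, Horvat, Brennan, Ibarra, Mendoza.

Okafor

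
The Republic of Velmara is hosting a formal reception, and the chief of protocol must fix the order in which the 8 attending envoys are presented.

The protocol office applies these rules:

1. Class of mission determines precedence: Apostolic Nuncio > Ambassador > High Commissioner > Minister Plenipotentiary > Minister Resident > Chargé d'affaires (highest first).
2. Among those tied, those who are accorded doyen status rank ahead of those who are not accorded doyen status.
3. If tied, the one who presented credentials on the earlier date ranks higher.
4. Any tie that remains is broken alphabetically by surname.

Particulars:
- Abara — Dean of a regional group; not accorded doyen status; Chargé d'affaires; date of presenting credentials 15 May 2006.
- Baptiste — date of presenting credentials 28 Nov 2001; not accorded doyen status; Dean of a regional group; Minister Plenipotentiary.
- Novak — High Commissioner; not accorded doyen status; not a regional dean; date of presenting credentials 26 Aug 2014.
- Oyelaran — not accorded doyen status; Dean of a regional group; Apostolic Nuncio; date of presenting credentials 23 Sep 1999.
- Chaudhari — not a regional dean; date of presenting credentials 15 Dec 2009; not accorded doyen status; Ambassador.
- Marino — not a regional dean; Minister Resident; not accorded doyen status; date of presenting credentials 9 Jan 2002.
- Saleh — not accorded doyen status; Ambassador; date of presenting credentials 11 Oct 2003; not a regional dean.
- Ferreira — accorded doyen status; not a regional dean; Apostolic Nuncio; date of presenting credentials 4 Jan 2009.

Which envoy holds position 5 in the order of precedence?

By class of mission: Ferreira and Oyelaran (Apostolic Nuncio); then Saleh and Chaudhari (Ambassador); then Novak (High Commissioner); then Baptiste (Minister Plenipotentiary); then Marino (Minister Resident); then Abara (Chargé d'affaires).
Among Ferreira and Oyelaran, accorded doyen status before not accorded doyen status: Ferreira (accorded doyen status) before Oyelaran (not accorded doyen status).
Saleh and Chaudhari are each not accorded doyen status, so the next rule applies.
Among Saleh and Chaudhari, by date of presenting credentials (earlier first): Saleh (11 Oct 2003) before Chaudhari (15 Dec 2009).
Order: Ferreira, Oyelaran, Saleh, Chaudhari, Novak, Baptiste, Marino, Abara.

Novak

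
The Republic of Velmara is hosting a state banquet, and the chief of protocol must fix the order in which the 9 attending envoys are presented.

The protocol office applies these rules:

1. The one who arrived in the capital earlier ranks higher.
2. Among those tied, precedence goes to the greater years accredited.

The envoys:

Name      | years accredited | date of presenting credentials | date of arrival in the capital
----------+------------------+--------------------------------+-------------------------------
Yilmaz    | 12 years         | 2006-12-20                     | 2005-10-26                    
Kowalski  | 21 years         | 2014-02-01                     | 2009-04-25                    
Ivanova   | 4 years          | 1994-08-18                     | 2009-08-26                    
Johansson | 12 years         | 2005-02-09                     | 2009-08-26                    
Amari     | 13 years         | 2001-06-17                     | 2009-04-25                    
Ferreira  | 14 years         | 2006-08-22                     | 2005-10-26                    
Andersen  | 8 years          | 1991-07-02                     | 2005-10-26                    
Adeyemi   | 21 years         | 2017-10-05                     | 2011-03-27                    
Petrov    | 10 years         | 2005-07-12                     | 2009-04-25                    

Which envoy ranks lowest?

Adeyemi

By date of arrival in the capital (earlier first): Ferreira, Yilmaz and Andersen (each 2005-10-26); then Kowalski, Amari and Petrov (each 2009-04-25); then Johansson and Ivanova (both 2009-08-26); then Adeyemi (2011-03-27).
Among Ferreira, Yilmaz and Andersen, by years accredited (higher first): Ferreira (14 years) before Yilmaz (12 years) before Andersen (8 years).
Among Kowalski, Amari and Petrov, by years accredited (higher first): Kowalski (21 years) before Amari (13 years) before Petrov (10 years).
Among Johansson and Ivanova, by years accredited (higher first): Johansson (12 years) before Ivanova (4 years).
Order: Ferreira, Yilmaz, Andersen, Kowalski, Amari, Petrov, Johansson, Ivanova, Adeyemi.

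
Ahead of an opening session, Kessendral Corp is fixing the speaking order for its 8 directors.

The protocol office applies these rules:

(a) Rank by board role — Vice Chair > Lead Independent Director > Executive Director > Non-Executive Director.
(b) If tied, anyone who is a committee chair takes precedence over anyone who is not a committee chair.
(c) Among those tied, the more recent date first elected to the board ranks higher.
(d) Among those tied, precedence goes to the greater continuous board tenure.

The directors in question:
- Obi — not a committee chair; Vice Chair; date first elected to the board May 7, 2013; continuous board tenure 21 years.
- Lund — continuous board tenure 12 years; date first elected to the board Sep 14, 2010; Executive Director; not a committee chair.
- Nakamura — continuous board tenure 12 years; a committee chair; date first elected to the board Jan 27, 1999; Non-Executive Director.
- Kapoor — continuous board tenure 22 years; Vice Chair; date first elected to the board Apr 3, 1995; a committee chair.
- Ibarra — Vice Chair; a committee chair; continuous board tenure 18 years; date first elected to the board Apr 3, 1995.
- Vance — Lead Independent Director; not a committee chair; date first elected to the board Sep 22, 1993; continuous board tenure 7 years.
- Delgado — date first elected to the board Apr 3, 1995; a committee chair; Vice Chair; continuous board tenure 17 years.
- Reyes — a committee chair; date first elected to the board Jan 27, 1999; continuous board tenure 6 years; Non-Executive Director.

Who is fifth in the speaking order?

By board role: Kapoor, Ibarra, Delgado and Obi (Vice Chair); then Vance (Lead Independent Director); then Lund (Executive Director); then Nakamura and Reyes (Non-Executive Director).
Among Kapoor, Ibarra, Delgado and Obi, a committee chair before not a committee chair: Kapoor, Ibarra and Delgado (a committee chair) before Obi (not a committee chair).
Kapoor, Ibarra and Delgado all have date first elected to the board Apr 3, 1995, so the next rule applies.
Among Kapoor, Ibarra and Delgado, by continuous board tenure (higher first): Kapoor (22 years) before Ibarra (18 years) before Delgado (17 years).
Nakamura and Reyes are each a committee chair, so the next rule applies.
Nakamura and Reyes both have date first elected to the board Jan 27, 1999, so the next rule applies.
Among Nakamura and Reyes, by continuous board tenure (higher first): Nakamura (12 years) before Reyes (6 years).
Order: Kapoor, Ibarra, Delgado, Obi, Vance, Lund, Nakamura, Reyes.

Vance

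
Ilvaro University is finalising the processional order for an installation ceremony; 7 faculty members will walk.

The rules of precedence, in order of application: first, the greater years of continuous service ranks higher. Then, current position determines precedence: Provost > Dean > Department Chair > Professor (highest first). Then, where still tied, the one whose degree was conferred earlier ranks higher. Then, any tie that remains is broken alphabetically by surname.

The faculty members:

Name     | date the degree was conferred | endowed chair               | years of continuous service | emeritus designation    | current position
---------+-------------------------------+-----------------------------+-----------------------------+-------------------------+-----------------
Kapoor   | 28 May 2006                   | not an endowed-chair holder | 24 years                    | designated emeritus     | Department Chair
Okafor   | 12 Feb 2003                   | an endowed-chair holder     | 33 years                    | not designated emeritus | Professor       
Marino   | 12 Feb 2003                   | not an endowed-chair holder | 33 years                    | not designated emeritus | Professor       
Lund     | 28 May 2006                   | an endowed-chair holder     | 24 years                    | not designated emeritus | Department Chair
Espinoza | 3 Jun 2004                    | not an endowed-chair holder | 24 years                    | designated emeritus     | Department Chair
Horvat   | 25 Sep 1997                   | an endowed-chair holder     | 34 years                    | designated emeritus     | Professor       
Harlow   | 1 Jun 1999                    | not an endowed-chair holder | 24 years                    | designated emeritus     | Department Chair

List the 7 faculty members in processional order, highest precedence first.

By years of continuous service (higher first): Horvat (34 years); then Marino and Okafor (both 33 years); then Harlow, Espinoza, Kapoor and Lund (each 24 years).
Marino and Okafor are each Professor, so the next rule applies.
Marino and Okafor both have date the degree was conferred 12 Feb 2003, so the next rule applies.
Among Marino and Okafor, alphabetically by surname: Marino before Okafor.
Harlow, Espinoza, Kapoor and Lund are each Department Chair, so the next rule applies.
Among Harlow, Espinoza, Kapoor and Lund, by date the degree was conferred (earlier first): Harlow (1 Jun 1999) before Espinoza (3 Jun 2004) before Kapoor and Lund (28 May 2006).
Among Kapoor and Lund, alphabetically by surname: Kapoor before Lund.
Full order: Horvat, Marino, Okafor, Harlow, Espinoza, Kapoor, Lund.

Horvat, Marino, Okafor, Harlow, Espinoza, Kapoor, Lund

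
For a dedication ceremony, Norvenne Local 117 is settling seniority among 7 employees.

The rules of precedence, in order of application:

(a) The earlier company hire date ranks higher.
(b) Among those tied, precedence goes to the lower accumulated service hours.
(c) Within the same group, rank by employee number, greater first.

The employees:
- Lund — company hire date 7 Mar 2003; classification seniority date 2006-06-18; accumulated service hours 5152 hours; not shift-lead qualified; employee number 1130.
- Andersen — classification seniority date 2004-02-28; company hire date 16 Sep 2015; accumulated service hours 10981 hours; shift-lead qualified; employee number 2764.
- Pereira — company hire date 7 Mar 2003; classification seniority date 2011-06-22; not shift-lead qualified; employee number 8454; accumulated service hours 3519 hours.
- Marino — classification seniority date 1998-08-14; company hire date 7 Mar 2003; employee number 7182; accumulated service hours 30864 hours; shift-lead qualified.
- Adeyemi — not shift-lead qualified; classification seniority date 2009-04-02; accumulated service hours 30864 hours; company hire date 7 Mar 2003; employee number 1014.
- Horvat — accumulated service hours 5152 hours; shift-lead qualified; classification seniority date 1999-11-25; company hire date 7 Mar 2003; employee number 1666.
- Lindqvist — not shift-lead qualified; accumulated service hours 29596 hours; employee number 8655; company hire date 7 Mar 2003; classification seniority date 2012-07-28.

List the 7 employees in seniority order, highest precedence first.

Pereira, Horvat, Lund, Lindqvist, Marino, Adeyemi, Andersen

By company hire date (earlier first): Pereira, Horvat, Lund, Lindqvist, Marino and Adeyemi (each 7 Mar 2003); then Andersen (16 Sep 2015).
Among Pereira, Horvat, Lund, Lindqvist, Marino and Adeyemi, by accumulated service hours (lower first): Pereira (3519 hours) before Horvat and Lund (5152 hours) before Lindqvist (29596 hours) before Marino and Adeyemi (30864 hours).
Among Horvat and Lund, by employee number (higher first): Horvat (1666) before Lund (1130).
Among Marino and Adeyemi, by employee number (higher first): Marino (7182) before Adeyemi (1014).
Full order: Pereira, Horvat, Lund, Lindqvist, Marino, Adeyemi, Andersen.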